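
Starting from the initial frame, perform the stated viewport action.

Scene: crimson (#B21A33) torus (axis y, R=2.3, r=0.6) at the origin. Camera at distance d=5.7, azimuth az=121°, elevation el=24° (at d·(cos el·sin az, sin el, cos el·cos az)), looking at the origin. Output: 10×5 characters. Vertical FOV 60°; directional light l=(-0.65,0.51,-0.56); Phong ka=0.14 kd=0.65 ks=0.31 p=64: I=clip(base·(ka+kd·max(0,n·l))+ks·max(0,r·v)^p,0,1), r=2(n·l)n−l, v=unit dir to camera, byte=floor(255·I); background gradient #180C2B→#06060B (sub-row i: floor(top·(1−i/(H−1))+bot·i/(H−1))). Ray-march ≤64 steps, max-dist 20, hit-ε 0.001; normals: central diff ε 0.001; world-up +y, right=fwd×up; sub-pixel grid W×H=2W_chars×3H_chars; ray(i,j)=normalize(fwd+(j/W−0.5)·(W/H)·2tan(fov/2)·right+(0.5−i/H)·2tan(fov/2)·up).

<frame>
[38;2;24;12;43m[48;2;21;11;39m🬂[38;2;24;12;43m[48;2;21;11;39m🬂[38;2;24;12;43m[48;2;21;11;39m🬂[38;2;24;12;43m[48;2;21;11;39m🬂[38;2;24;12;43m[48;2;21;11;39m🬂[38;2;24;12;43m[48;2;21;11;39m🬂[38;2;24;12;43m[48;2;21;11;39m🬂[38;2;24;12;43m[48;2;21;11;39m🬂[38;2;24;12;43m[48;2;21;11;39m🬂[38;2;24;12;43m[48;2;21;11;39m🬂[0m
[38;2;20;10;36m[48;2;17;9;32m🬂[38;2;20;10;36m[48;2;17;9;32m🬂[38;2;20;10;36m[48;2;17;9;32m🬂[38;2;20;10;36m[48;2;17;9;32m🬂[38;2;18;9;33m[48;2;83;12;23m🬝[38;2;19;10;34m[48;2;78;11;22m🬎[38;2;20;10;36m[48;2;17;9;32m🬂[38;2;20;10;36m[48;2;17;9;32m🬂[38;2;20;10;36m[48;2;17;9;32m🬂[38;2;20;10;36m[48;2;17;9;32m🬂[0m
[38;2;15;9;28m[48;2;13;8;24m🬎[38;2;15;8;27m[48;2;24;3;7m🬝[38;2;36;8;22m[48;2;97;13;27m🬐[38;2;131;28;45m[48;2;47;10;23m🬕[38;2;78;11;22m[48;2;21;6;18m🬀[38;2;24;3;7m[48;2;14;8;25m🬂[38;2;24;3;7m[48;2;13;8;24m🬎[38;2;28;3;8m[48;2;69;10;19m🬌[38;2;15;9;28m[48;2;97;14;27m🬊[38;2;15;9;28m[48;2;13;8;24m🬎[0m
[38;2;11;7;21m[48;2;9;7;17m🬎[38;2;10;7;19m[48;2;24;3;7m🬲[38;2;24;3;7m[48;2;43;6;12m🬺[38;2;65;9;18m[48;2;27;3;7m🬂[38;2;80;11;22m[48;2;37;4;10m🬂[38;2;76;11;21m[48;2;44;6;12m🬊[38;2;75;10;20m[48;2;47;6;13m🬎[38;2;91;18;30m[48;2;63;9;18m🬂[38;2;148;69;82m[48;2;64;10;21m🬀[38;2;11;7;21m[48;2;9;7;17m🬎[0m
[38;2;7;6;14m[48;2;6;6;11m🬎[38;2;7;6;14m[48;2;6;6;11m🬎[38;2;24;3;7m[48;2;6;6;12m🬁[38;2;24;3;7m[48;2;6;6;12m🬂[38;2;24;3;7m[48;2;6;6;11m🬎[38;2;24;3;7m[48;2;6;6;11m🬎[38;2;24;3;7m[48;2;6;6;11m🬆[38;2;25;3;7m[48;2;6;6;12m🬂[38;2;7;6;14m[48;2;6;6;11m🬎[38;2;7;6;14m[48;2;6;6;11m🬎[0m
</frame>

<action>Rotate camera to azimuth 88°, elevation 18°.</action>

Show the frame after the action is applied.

<frame>
[38;2;24;12;43m[48;2;21;11;39m🬂[38;2;24;12;43m[48;2;21;11;39m🬂[38;2;24;12;43m[48;2;21;11;39m🬂[38;2;24;12;43m[48;2;21;11;39m🬂[38;2;24;12;43m[48;2;21;11;39m🬂[38;2;24;12;43m[48;2;21;11;39m🬂[38;2;24;12;43m[48;2;21;11;39m🬂[38;2;24;12;43m[48;2;21;11;39m🬂[38;2;24;12;43m[48;2;21;11;39m🬂[38;2;24;12;43m[48;2;21;11;39m🬂[0m
[38;2;20;10;36m[48;2;17;9;32m🬂[38;2;20;10;36m[48;2;17;9;32m🬂[38;2;20;10;36m[48;2;17;9;32m🬂[38;2;20;10;36m[48;2;17;9;32m🬂[38;2;20;10;36m[48;2;17;9;32m🬂[38;2;20;10;36m[48;2;17;9;32m🬂[38;2;20;10;36m[48;2;17;9;32m🬂[38;2;20;10;36m[48;2;17;9;32m🬂[38;2;20;10;36m[48;2;17;9;32m🬂[38;2;20;10;36m[48;2;17;9;32m🬂[0m
[38;2;15;9;28m[48;2;13;8;24m🬎[38;2;15;8;27m[48;2;24;3;7m🬝[38;2;27;6;15m[48;2;92;13;25m🬮[38;2;97;14;27m[48;2;60;8;17m🬄[38;2;28;3;8m[48;2;83;11;23m🬎[38;2;24;3;7m[48;2;87;12;24m🬎[38;2;24;3;7m[48;2;80;12;24m🬎[38;2;30;4;8m[48;2;86;23;34m🬄[38;2;73;12;22m[48;2;15;9;28m🬱[38;2;15;9;28m[48;2;13;8;24m🬎[0m
[38;2;11;7;21m[48;2;9;7;17m🬎[38;2;10;7;19m[48;2;24;3;7m🬲[38;2;24;3;7m[48;2;24;3;7m [38;2;24;3;7m[48;2;24;3;7m [38;2;24;3;7m[48;2;24;3;7m [38;2;29;4;8m[48;2;24;3;7m🬂[38;2;32;4;9m[48;2;24;3;7m🬂[38;2;33;4;9m[48;2;24;3;7m🬂[38;2;28;3;8m[48;2;9;7;17m🬝[38;2;11;7;21m[48;2;9;7;17m🬎[0m
[38;2;7;6;14m[48;2;6;6;11m🬎[38;2;7;6;14m[48;2;6;6;11m🬎[38;2;7;6;14m[48;2;6;6;11m🬎[38;2;24;3;7m[48;2;6;6;12m🬁[38;2;24;3;7m[48;2;6;6;12m🬂[38;2;24;3;7m[48;2;6;6;12m🬂[38;2;24;3;7m[48;2;6;6;12m🬂[38;2;7;6;14m[48;2;6;6;11m🬎[38;2;7;6;14m[48;2;6;6;11m🬎[38;2;7;6;14m[48;2;6;6;11m🬎[0m
</frame>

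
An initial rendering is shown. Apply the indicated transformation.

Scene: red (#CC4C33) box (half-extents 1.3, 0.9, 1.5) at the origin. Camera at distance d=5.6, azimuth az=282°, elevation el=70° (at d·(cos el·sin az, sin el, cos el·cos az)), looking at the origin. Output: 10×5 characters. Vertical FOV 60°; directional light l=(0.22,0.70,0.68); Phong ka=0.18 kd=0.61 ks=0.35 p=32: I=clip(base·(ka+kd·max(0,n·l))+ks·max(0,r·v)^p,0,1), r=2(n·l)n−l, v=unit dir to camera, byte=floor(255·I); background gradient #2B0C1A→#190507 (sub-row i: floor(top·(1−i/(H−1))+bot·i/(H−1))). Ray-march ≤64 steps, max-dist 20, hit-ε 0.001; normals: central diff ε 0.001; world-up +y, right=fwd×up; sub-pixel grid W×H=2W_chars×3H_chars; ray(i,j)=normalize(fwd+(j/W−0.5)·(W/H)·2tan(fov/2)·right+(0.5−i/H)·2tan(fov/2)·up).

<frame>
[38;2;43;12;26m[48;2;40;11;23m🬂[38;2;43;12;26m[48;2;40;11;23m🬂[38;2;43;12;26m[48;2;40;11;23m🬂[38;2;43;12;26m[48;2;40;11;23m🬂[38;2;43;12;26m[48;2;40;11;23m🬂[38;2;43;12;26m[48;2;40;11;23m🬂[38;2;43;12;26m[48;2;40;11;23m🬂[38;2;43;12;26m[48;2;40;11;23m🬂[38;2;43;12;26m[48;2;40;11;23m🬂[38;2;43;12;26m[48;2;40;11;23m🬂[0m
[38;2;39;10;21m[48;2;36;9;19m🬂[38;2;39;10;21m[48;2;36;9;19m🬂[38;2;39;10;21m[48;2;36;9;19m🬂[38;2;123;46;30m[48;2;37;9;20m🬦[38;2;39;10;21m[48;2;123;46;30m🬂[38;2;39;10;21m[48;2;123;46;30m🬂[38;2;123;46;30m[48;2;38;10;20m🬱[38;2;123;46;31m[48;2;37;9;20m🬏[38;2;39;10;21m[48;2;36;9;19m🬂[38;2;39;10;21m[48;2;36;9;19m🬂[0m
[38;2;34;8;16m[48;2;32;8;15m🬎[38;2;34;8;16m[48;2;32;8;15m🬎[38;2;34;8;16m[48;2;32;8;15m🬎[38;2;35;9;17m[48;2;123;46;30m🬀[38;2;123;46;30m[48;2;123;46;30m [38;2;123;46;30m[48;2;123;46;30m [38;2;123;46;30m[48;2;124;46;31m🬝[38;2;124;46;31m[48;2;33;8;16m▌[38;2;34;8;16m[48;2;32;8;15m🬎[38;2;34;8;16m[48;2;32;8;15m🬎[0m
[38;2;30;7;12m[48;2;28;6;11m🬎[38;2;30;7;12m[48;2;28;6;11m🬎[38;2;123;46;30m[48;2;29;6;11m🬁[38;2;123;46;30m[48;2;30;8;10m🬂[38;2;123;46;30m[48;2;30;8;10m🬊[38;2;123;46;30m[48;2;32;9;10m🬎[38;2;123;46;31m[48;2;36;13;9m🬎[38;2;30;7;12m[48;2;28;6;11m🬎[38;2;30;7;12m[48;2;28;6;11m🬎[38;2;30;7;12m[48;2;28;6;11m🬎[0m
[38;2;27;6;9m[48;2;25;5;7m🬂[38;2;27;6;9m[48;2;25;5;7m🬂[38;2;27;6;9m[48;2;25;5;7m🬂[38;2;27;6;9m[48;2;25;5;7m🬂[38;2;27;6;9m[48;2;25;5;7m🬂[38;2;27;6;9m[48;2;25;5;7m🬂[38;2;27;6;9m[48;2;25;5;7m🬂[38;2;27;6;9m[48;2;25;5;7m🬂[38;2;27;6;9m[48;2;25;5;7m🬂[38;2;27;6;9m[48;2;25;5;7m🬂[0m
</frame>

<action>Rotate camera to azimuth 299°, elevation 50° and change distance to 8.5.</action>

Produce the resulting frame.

<frame>
[38;2;43;12;26m[48;2;40;11;23m🬂[38;2;43;12;26m[48;2;40;11;23m🬂[38;2;43;12;26m[48;2;40;11;23m🬂[38;2;43;12;26m[48;2;40;11;23m🬂[38;2;43;12;26m[48;2;40;11;23m🬂[38;2;43;12;26m[48;2;40;11;23m🬂[38;2;43;12;26m[48;2;40;11;23m🬂[38;2;43;12;26m[48;2;40;11;23m🬂[38;2;43;12;26m[48;2;40;11;23m🬂[38;2;43;12;26m[48;2;40;11;23m🬂[0m
[38;2;39;10;21m[48;2;36;9;19m🬂[38;2;39;10;21m[48;2;36;9;19m🬂[38;2;39;10;21m[48;2;36;9;19m🬂[38;2;39;10;21m[48;2;36;9;19m🬂[38;2;37;9;20m[48;2;123;46;30m🬝[38;2;123;46;30m[48;2;37;9;20m🬏[38;2;39;10;21m[48;2;36;9;19m🬂[38;2;39;10;21m[48;2;36;9;19m🬂[38;2;39;10;21m[48;2;36;9;19m🬂[38;2;39;10;21m[48;2;36;9;19m🬂[0m
[38;2;34;8;16m[48;2;32;8;15m🬎[38;2;34;8;16m[48;2;32;8;15m🬎[38;2;34;8;16m[48;2;32;8;15m🬎[38;2;123;46;30m[48;2;34;9;14m🬇[38;2;123;46;30m[48;2;36;13;9m🬬[38;2;123;46;30m[48;2;123;46;30m [38;2;123;46;30m[48;2;33;8;16m▌[38;2;34;8;16m[48;2;32;8;15m🬎[38;2;34;8;16m[48;2;32;8;15m🬎[38;2;34;8;16m[48;2;32;8;15m🬎[0m
[38;2;30;7;12m[48;2;28;6;11m🬎[38;2;30;7;12m[48;2;28;6;11m🬎[38;2;30;7;12m[48;2;28;6;11m🬎[38;2;30;7;12m[48;2;28;6;11m🬎[38;2;36;13;9m[48;2;29;6;11m🬂[38;2;123;46;30m[48;2;32;10;9m🬁[38;2;121;45;30m[48;2;29;6;11m🬀[38;2;30;7;12m[48;2;28;6;11m🬎[38;2;30;7;12m[48;2;28;6;11m🬎[38;2;30;7;12m[48;2;28;6;11m🬎[0m
[38;2;27;6;9m[48;2;25;5;7m🬂[38;2;27;6;9m[48;2;25;5;7m🬂[38;2;27;6;9m[48;2;25;5;7m🬂[38;2;27;6;9m[48;2;25;5;7m🬂[38;2;27;6;9m[48;2;25;5;7m🬂[38;2;27;6;9m[48;2;25;5;7m🬂[38;2;27;6;9m[48;2;25;5;7m🬂[38;2;27;6;9m[48;2;25;5;7m🬂[38;2;27;6;9m[48;2;25;5;7m🬂[38;2;27;6;9m[48;2;25;5;7m🬂[0m
</frame>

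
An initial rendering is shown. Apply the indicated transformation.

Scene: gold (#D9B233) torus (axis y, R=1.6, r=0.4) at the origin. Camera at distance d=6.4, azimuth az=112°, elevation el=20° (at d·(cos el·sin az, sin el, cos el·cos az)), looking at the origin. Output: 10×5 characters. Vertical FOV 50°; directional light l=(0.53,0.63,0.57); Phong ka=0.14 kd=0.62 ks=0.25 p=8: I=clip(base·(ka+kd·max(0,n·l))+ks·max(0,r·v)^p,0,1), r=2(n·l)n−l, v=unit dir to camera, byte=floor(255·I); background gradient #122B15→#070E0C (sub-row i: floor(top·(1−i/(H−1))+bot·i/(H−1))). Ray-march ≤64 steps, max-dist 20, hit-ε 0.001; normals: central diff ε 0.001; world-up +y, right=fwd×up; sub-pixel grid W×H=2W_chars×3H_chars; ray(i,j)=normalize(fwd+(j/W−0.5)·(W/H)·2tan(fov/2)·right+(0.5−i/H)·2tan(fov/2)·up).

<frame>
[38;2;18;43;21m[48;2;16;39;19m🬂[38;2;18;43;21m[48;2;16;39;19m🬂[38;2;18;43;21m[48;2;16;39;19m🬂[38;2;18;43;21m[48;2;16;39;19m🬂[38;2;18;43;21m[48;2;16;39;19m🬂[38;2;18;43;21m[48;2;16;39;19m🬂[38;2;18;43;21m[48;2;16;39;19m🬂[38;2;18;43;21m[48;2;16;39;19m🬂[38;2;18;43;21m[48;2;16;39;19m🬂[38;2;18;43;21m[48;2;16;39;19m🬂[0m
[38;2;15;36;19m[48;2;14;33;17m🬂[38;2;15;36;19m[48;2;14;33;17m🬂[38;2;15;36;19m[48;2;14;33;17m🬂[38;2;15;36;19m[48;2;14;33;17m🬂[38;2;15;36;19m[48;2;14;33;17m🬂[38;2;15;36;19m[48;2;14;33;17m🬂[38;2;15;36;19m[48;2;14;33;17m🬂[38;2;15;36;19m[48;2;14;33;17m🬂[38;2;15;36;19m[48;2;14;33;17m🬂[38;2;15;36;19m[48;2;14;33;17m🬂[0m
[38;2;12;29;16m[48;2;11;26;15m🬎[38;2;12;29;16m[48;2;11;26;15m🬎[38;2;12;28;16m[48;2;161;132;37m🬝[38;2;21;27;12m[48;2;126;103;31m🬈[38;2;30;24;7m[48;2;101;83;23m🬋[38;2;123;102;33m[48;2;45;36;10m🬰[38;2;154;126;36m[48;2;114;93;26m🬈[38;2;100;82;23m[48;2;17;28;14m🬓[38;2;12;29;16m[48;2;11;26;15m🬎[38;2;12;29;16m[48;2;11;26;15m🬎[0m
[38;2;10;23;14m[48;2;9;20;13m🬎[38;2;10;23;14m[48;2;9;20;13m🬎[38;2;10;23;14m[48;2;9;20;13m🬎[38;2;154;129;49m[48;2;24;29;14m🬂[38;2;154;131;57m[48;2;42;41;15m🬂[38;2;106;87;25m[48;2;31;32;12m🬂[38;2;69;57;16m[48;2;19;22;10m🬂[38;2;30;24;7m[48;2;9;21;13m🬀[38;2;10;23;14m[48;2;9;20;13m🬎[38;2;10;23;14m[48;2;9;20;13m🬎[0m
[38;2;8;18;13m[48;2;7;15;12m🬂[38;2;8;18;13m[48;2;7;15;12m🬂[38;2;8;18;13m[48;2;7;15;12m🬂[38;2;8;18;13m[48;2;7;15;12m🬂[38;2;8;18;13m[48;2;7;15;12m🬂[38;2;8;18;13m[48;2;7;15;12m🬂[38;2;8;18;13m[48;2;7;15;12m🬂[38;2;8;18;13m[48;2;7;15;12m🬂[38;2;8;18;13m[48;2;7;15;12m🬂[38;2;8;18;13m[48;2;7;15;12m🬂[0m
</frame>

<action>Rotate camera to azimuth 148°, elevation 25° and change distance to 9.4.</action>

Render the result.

<frame>
[38;2;18;43;21m[48;2;16;39;19m🬂[38;2;18;43;21m[48;2;16;39;19m🬂[38;2;18;43;21m[48;2;16;39;19m🬂[38;2;18;43;21m[48;2;16;39;19m🬂[38;2;18;43;21m[48;2;16;39;19m🬂[38;2;18;43;21m[48;2;16;39;19m🬂[38;2;18;43;21m[48;2;16;39;19m🬂[38;2;18;43;21m[48;2;16;39;19m🬂[38;2;18;43;21m[48;2;16;39;19m🬂[38;2;18;43;21m[48;2;16;39;19m🬂[0m
[38;2;15;36;19m[48;2;14;33;17m🬂[38;2;15;36;19m[48;2;14;33;17m🬂[38;2;15;36;19m[48;2;14;33;17m🬂[38;2;15;36;19m[48;2;14;33;17m🬂[38;2;15;36;19m[48;2;14;33;17m🬂[38;2;15;36;19m[48;2;14;33;17m🬂[38;2;15;36;19m[48;2;14;33;17m🬂[38;2;15;36;19m[48;2;14;33;17m🬂[38;2;15;36;19m[48;2;14;33;17m🬂[38;2;15;36;19m[48;2;14;33;17m🬂[0m
[38;2;12;29;16m[48;2;11;26;15m🬎[38;2;12;29;16m[48;2;11;26;15m🬎[38;2;12;29;16m[48;2;11;26;15m🬎[38;2;12;28;16m[48;2;151;126;47m🬕[38;2;24;26;10m[48;2;121;100;32m🬌[38;2;24;25;9m[48;2;116;95;27m🬚[38;2;45;45;16m[48;2;153;126;39m🬸[38;2;12;29;16m[48;2;11;26;15m🬎[38;2;12;29;16m[48;2;11;26;15m🬎[38;2;12;29;16m[48;2;11;26;15m🬎[0m
[38;2;10;23;14m[48;2;9;20;13m🬎[38;2;10;23;14m[48;2;9;20;13m🬎[38;2;10;23;14m[48;2;9;20;13m🬎[38;2;10;23;14m[48;2;9;20;13m🬎[38;2;55;45;12m[48;2;9;21;13m🬂[38;2;32;26;7m[48;2;9;21;13m🬂[38;2;30;24;7m[48;2;9;21;13m🬀[38;2;10;23;14m[48;2;9;20;13m🬎[38;2;10;23;14m[48;2;9;20;13m🬎[38;2;10;23;14m[48;2;9;20;13m🬎[0m
[38;2;8;18;13m[48;2;7;15;12m🬂[38;2;8;18;13m[48;2;7;15;12m🬂[38;2;8;18;13m[48;2;7;15;12m🬂[38;2;8;18;13m[48;2;7;15;12m🬂[38;2;8;18;13m[48;2;7;15;12m🬂[38;2;8;18;13m[48;2;7;15;12m🬂[38;2;8;18;13m[48;2;7;15;12m🬂[38;2;8;18;13m[48;2;7;15;12m🬂[38;2;8;18;13m[48;2;7;15;12m🬂[38;2;8;18;13m[48;2;7;15;12m🬂[0m
</frame>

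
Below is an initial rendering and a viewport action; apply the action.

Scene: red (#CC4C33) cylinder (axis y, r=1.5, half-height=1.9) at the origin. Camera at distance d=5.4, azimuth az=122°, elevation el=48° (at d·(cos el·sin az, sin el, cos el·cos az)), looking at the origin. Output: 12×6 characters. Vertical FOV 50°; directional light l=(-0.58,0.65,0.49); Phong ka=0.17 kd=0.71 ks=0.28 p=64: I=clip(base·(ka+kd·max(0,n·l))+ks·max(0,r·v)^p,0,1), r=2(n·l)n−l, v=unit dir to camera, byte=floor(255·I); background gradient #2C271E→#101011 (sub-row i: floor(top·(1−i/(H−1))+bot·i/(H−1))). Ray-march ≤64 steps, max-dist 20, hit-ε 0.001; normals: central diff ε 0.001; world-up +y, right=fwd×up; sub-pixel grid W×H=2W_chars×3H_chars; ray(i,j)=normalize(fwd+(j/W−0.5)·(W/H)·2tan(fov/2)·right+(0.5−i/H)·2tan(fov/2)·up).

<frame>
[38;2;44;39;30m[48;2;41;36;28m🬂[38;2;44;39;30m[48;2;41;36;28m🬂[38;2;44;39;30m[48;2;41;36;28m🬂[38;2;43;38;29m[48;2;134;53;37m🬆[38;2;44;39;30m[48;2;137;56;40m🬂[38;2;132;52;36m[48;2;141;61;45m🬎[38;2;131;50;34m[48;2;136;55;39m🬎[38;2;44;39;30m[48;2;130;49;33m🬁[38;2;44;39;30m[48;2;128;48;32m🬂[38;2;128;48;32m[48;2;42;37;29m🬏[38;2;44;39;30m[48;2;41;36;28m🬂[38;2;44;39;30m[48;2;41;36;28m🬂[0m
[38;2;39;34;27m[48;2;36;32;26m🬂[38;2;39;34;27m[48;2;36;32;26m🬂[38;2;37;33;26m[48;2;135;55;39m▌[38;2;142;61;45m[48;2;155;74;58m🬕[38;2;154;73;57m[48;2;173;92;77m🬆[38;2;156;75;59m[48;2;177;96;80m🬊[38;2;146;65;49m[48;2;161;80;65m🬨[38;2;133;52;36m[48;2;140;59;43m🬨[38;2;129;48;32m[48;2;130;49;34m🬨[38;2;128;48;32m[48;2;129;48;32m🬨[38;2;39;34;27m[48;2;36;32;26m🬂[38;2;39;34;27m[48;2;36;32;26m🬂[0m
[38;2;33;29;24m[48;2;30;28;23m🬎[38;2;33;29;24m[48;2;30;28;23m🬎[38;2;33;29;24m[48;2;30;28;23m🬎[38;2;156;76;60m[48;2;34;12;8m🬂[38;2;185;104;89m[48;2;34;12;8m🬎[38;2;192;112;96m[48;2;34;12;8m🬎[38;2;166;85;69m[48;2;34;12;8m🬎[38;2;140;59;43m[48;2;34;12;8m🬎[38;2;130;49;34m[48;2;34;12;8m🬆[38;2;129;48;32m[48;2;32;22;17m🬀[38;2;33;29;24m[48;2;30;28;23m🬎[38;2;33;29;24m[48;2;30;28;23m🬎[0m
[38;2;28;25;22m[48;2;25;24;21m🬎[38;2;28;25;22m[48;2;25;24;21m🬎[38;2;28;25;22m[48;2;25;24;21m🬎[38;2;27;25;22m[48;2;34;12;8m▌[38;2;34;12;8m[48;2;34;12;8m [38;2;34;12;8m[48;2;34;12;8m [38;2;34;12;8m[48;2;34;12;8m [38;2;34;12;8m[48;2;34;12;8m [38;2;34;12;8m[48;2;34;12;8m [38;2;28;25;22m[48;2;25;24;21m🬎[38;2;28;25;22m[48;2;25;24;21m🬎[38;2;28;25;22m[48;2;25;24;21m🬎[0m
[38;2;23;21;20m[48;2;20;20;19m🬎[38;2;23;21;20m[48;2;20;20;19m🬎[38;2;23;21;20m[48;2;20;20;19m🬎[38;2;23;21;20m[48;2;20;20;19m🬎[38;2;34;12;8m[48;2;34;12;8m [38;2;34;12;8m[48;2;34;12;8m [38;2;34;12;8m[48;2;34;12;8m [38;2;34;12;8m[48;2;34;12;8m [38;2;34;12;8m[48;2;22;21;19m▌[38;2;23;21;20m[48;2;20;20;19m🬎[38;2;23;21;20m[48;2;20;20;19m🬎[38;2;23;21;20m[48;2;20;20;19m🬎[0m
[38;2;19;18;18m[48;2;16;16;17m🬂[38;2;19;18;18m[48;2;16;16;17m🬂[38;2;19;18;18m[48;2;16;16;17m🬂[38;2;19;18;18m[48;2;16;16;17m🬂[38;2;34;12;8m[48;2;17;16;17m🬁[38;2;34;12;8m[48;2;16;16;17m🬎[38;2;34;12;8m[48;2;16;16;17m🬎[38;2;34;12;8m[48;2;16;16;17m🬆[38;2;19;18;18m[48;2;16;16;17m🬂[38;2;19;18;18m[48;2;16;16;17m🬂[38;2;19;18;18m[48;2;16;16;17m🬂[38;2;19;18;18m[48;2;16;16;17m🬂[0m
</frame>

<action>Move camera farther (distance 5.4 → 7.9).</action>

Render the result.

<frame>
[38;2;44;39;30m[48;2;41;36;28m🬂[38;2;44;39;30m[48;2;41;36;28m🬂[38;2;44;39;30m[48;2;41;36;28m🬂[38;2;44;39;30m[48;2;41;36;28m🬂[38;2;44;39;30m[48;2;41;36;28m🬂[38;2;44;39;30m[48;2;41;36;28m🬂[38;2;44;39;30m[48;2;41;36;28m🬂[38;2;44;39;30m[48;2;41;36;28m🬂[38;2;44;39;30m[48;2;41;36;28m🬂[38;2;44;39;30m[48;2;41;36;28m🬂[38;2;44;39;30m[48;2;41;36;28m🬂[38;2;44;39;30m[48;2;41;36;28m🬂[0m
[38;2;39;34;27m[48;2;36;32;26m🬂[38;2;39;34;27m[48;2;36;32;26m🬂[38;2;39;34;27m[48;2;36;32;26m🬂[38;2;39;34;27m[48;2;36;32;26m🬂[38;2;38;33;26m[48;2;173;92;77m🬆[38;2;39;34;27m[48;2;169;88;72m🬀[38;2;146;65;49m[48;2;161;80;65m🬨[38;2;39;34;27m[48;2;137;56;40m🬂[38;2;131;50;34m[48;2;37;33;26m🬏[38;2;39;34;27m[48;2;36;32;26m🬂[38;2;39;34;27m[48;2;36;32;26m🬂[38;2;39;34;27m[48;2;36;32;26m🬂[0m
[38;2;33;29;24m[48;2;30;28;23m🬎[38;2;33;29;24m[48;2;30;28;23m🬎[38;2;33;29;24m[48;2;30;28;23m🬎[38;2;33;29;24m[48;2;30;28;23m🬎[38;2;34;12;8m[48;2;187;106;91m🬱[38;2;192;112;96m[48;2;184;103;87m🬎[38;2;172;91;76m[48;2;156;75;60m▌[38;2;140;59;43m[48;2;34;12;8m🬝[38;2;131;50;35m[48;2;32;22;17m🬀[38;2;33;29;24m[48;2;30;28;23m🬎[38;2;33;29;24m[48;2;30;28;23m🬎[38;2;33;29;24m[48;2;30;28;23m🬎[0m
[38;2;28;25;22m[48;2;25;24;21m🬎[38;2;28;25;22m[48;2;25;24;21m🬎[38;2;28;25;22m[48;2;25;24;21m🬎[38;2;28;25;22m[48;2;25;24;21m🬎[38;2;27;25;22m[48;2;34;12;8m▌[38;2;34;12;8m[48;2;34;12;8m [38;2;34;12;8m[48;2;34;12;8m [38;2;34;12;8m[48;2;34;12;8m [38;2;28;25;22m[48;2;25;24;21m🬎[38;2;28;25;22m[48;2;25;24;21m🬎[38;2;28;25;22m[48;2;25;24;21m🬎[38;2;28;25;22m[48;2;25;24;21m🬎[0m
[38;2;23;21;20m[48;2;20;20;19m🬎[38;2;23;21;20m[48;2;20;20;19m🬎[38;2;23;21;20m[48;2;20;20;19m🬎[38;2;23;21;20m[48;2;20;20;19m🬎[38;2;34;12;8m[48;2;21;20;19m🬁[38;2;34;12;8m[48;2;20;20;19m🬬[38;2;34;12;8m[48;2;34;12;8m [38;2;34;12;8m[48;2;20;20;19m🬆[38;2;23;21;20m[48;2;20;20;19m🬎[38;2;23;21;20m[48;2;20;20;19m🬎[38;2;23;21;20m[48;2;20;20;19m🬎[38;2;23;21;20m[48;2;20;20;19m🬎[0m
[38;2;19;18;18m[48;2;16;16;17m🬂[38;2;19;18;18m[48;2;16;16;17m🬂[38;2;19;18;18m[48;2;16;16;17m🬂[38;2;19;18;18m[48;2;16;16;17m🬂[38;2;19;18;18m[48;2;16;16;17m🬂[38;2;19;18;18m[48;2;16;16;17m🬂[38;2;19;18;18m[48;2;16;16;17m🬂[38;2;19;18;18m[48;2;16;16;17m🬂[38;2;19;18;18m[48;2;16;16;17m🬂[38;2;19;18;18m[48;2;16;16;17m🬂[38;2;19;18;18m[48;2;16;16;17m🬂[38;2;19;18;18m[48;2;16;16;17m🬂[0m
</frame>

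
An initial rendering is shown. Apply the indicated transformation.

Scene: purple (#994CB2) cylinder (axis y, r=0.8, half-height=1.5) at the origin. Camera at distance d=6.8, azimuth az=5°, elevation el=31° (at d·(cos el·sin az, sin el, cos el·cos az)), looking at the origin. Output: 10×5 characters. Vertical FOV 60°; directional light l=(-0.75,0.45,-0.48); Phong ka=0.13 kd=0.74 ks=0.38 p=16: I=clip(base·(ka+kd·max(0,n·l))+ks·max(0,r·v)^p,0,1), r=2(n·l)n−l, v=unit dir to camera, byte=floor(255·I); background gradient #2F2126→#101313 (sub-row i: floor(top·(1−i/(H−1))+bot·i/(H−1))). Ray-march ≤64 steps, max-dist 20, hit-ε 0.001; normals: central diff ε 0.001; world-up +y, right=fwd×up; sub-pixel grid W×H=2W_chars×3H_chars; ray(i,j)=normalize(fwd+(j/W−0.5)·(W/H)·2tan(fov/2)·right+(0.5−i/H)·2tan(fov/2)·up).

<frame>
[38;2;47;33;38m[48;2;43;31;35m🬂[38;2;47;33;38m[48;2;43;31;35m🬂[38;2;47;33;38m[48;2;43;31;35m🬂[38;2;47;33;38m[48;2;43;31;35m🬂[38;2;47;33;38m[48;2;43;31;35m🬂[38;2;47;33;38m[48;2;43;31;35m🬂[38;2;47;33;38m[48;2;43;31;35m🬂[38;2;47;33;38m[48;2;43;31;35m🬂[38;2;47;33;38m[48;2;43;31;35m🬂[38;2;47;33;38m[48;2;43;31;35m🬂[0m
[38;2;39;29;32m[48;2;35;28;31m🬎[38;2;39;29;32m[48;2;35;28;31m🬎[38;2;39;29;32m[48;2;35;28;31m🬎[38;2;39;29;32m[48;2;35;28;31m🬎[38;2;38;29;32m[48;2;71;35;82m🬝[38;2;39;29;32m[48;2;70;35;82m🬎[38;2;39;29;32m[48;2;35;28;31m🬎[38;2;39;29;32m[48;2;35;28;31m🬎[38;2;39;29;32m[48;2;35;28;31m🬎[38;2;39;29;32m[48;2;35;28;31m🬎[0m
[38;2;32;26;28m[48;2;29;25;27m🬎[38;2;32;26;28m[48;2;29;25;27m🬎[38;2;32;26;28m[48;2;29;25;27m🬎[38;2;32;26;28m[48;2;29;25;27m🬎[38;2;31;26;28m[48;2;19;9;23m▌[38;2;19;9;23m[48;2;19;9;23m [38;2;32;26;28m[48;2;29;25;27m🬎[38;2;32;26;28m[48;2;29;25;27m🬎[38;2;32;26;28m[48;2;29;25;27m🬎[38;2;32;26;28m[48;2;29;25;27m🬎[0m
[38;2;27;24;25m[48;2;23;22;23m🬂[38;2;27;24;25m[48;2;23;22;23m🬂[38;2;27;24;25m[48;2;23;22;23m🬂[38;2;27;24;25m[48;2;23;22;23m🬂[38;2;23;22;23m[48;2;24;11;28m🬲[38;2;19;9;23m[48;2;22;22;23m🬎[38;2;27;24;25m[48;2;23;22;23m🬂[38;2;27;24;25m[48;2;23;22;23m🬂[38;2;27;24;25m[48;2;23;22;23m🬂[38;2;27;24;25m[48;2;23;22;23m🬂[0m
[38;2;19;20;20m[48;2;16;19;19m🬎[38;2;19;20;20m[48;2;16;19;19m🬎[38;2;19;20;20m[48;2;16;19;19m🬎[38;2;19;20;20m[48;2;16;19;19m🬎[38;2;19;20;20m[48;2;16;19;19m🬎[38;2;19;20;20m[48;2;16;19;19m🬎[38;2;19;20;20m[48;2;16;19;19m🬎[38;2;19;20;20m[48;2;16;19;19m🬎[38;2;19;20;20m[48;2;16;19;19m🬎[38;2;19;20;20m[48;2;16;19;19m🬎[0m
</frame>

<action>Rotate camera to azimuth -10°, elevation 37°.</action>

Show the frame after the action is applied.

<frame>
[38;2;47;33;38m[48;2;43;31;35m🬂[38;2;47;33;38m[48;2;43;31;35m🬂[38;2;47;33;38m[48;2;43;31;35m🬂[38;2;47;33;38m[48;2;43;31;35m🬂[38;2;47;33;38m[48;2;43;31;35m🬂[38;2;47;33;38m[48;2;43;31;35m🬂[38;2;47;33;38m[48;2;43;31;35m🬂[38;2;47;33;38m[48;2;43;31;35m🬂[38;2;47;33;38m[48;2;43;31;35m🬂[38;2;47;33;38m[48;2;43;31;35m🬂[0m
[38;2;39;29;32m[48;2;35;28;31m🬎[38;2;39;29;32m[48;2;35;28;31m🬎[38;2;39;29;32m[48;2;35;28;31m🬎[38;2;39;29;32m[48;2;35;28;31m🬎[38;2;38;29;32m[48;2;70;35;82m🬝[38;2;39;29;32m[48;2;70;35;82m🬎[38;2;39;29;32m[48;2;35;28;31m🬎[38;2;39;29;32m[48;2;35;28;31m🬎[38;2;39;29;32m[48;2;35;28;31m🬎[38;2;39;29;32m[48;2;35;28;31m🬎[0m
[38;2;32;26;28m[48;2;29;25;27m🬎[38;2;32;26;28m[48;2;29;25;27m🬎[38;2;32;26;28m[48;2;29;25;27m🬎[38;2;32;26;28m[48;2;29;25;27m🬎[38;2;31;26;28m[48;2;39;19;46m▌[38;2;19;9;23m[48;2;19;9;23m [38;2;32;26;28m[48;2;29;25;27m🬎[38;2;32;26;28m[48;2;29;25;27m🬎[38;2;32;26;28m[48;2;29;25;27m🬎[38;2;32;26;28m[48;2;29;25;27m🬎[0m
[38;2;27;24;25m[48;2;23;22;23m🬂[38;2;27;24;25m[48;2;23;22;23m🬂[38;2;27;24;25m[48;2;23;22;23m🬂[38;2;27;24;25m[48;2;23;22;23m🬂[38;2;52;25;60m[48;2;23;22;23m🬉[38;2;19;9;23m[48;2;22;22;23m🬎[38;2;27;24;25m[48;2;23;22;23m🬂[38;2;27;24;25m[48;2;23;22;23m🬂[38;2;27;24;25m[48;2;23;22;23m🬂[38;2;27;24;25m[48;2;23;22;23m🬂[0m
[38;2;19;20;20m[48;2;16;19;19m🬎[38;2;19;20;20m[48;2;16;19;19m🬎[38;2;19;20;20m[48;2;16;19;19m🬎[38;2;19;20;20m[48;2;16;19;19m🬎[38;2;19;20;20m[48;2;16;19;19m🬎[38;2;19;20;20m[48;2;16;19;19m🬎[38;2;19;20;20m[48;2;16;19;19m🬎[38;2;19;20;20m[48;2;16;19;19m🬎[38;2;19;20;20m[48;2;16;19;19m🬎[38;2;19;20;20m[48;2;16;19;19m🬎[0m
</frame>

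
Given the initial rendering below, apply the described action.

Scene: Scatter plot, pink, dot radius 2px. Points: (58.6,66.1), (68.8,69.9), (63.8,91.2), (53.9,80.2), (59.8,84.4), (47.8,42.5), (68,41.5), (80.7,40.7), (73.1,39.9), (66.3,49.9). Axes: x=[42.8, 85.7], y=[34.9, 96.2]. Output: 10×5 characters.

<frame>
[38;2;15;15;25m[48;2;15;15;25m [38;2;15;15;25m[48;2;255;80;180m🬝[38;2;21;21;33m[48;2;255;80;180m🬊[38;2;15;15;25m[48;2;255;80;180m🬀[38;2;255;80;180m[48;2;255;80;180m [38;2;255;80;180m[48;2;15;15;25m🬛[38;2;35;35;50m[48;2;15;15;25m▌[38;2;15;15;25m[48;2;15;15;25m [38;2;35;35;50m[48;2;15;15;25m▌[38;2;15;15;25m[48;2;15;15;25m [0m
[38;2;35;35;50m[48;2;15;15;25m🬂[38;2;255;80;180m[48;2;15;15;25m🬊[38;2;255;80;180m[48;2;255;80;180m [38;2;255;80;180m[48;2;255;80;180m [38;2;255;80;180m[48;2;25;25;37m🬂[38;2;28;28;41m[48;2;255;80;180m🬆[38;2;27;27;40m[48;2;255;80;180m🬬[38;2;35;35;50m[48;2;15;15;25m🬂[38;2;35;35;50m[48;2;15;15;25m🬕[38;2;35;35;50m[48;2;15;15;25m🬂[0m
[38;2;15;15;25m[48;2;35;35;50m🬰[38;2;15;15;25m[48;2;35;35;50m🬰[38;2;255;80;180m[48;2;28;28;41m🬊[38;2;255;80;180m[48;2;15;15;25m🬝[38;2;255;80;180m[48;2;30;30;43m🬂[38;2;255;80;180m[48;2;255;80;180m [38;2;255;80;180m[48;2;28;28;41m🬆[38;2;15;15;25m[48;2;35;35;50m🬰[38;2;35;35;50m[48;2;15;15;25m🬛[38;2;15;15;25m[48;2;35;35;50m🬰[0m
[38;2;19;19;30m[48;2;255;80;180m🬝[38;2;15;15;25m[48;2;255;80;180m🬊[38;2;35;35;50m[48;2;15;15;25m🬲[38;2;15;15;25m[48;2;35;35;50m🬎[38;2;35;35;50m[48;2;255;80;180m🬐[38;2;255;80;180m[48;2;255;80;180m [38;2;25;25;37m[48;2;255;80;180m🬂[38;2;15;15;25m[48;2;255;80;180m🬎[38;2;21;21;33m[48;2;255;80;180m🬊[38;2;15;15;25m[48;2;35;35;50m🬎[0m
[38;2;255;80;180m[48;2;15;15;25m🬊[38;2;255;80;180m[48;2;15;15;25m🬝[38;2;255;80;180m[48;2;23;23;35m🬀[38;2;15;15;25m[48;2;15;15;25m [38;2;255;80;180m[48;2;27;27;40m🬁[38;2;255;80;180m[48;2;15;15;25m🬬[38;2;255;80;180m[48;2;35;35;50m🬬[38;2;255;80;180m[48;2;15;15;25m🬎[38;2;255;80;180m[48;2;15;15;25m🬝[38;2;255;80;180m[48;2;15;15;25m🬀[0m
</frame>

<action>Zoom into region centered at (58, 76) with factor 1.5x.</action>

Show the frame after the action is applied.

<frame>
[38;2;15;15;25m[48;2;15;15;25m [38;2;15;15;25m[48;2;15;15;25m [38;2;35;35;50m[48;2;15;15;25m▌[38;2;15;15;25m[48;2;15;15;25m [38;2;35;35;50m[48;2;15;15;25m▌[38;2;15;15;25m[48;2;255;80;180m🬥[38;2;255;80;180m[48;2;255;80;180m [38;2;255;80;180m[48;2;15;15;25m🬛[38;2;35;35;50m[48;2;15;15;25m▌[38;2;15;15;25m[48;2;15;15;25m [0m
[38;2;35;35;50m[48;2;15;15;25m🬂[38;2;35;35;50m[48;2;15;15;25m🬂[38;2;35;35;50m[48;2;255;80;180m🬆[38;2;255;80;180m[48;2;35;35;50m🬺[38;2;35;35;50m[48;2;255;80;180m🬀[38;2;255;80;180m[48;2;255;80;180m [38;2;255;80;180m[48;2;25;25;37m🬅[38;2;35;35;50m[48;2;15;15;25m🬂[38;2;35;35;50m[48;2;15;15;25m🬕[38;2;35;35;50m[48;2;15;15;25m🬂[0m
[38;2;15;15;25m[48;2;35;35;50m🬰[38;2;15;15;25m[48;2;35;35;50m🬰[38;2;255;80;180m[48;2;31;31;45m🬁[38;2;255;80;180m[48;2;21;21;33m🬆[38;2;31;31;45m[48;2;255;80;180m🬝[38;2;255;80;180m[48;2;23;23;35m🬀[38;2;35;35;50m[48;2;15;15;25m🬛[38;2;23;23;35m[48;2;255;80;180m🬝[38;2;28;28;41m[48;2;255;80;180m🬊[38;2;15;15;25m[48;2;35;35;50m🬰[0m
[38;2;15;15;25m[48;2;35;35;50m🬎[38;2;15;15;25m[48;2;35;35;50m🬎[38;2;35;35;50m[48;2;15;15;25m🬲[38;2;23;23;35m[48;2;255;80;180m🬴[38;2;255;80;180m[48;2;255;80;180m [38;2;255;80;180m[48;2;25;25;37m🬛[38;2;35;35;50m[48;2;15;15;25m🬲[38;2;255;80;180m[48;2;28;28;41m🬊[38;2;255;80;180m[48;2;35;35;50m🬝[38;2;255;80;180m[48;2;23;23;35m🬀[0m
[38;2;15;15;25m[48;2;15;15;25m [38;2;15;15;25m[48;2;15;15;25m [38;2;35;35;50m[48;2;15;15;25m▌[38;2;15;15;25m[48;2;15;15;25m [38;2;255;80;180m[48;2;27;27;40m🬁[38;2;15;15;25m[48;2;15;15;25m [38;2;35;35;50m[48;2;15;15;25m▌[38;2;15;15;25m[48;2;15;15;25m [38;2;35;35;50m[48;2;15;15;25m▌[38;2;15;15;25m[48;2;15;15;25m [0m
</frame>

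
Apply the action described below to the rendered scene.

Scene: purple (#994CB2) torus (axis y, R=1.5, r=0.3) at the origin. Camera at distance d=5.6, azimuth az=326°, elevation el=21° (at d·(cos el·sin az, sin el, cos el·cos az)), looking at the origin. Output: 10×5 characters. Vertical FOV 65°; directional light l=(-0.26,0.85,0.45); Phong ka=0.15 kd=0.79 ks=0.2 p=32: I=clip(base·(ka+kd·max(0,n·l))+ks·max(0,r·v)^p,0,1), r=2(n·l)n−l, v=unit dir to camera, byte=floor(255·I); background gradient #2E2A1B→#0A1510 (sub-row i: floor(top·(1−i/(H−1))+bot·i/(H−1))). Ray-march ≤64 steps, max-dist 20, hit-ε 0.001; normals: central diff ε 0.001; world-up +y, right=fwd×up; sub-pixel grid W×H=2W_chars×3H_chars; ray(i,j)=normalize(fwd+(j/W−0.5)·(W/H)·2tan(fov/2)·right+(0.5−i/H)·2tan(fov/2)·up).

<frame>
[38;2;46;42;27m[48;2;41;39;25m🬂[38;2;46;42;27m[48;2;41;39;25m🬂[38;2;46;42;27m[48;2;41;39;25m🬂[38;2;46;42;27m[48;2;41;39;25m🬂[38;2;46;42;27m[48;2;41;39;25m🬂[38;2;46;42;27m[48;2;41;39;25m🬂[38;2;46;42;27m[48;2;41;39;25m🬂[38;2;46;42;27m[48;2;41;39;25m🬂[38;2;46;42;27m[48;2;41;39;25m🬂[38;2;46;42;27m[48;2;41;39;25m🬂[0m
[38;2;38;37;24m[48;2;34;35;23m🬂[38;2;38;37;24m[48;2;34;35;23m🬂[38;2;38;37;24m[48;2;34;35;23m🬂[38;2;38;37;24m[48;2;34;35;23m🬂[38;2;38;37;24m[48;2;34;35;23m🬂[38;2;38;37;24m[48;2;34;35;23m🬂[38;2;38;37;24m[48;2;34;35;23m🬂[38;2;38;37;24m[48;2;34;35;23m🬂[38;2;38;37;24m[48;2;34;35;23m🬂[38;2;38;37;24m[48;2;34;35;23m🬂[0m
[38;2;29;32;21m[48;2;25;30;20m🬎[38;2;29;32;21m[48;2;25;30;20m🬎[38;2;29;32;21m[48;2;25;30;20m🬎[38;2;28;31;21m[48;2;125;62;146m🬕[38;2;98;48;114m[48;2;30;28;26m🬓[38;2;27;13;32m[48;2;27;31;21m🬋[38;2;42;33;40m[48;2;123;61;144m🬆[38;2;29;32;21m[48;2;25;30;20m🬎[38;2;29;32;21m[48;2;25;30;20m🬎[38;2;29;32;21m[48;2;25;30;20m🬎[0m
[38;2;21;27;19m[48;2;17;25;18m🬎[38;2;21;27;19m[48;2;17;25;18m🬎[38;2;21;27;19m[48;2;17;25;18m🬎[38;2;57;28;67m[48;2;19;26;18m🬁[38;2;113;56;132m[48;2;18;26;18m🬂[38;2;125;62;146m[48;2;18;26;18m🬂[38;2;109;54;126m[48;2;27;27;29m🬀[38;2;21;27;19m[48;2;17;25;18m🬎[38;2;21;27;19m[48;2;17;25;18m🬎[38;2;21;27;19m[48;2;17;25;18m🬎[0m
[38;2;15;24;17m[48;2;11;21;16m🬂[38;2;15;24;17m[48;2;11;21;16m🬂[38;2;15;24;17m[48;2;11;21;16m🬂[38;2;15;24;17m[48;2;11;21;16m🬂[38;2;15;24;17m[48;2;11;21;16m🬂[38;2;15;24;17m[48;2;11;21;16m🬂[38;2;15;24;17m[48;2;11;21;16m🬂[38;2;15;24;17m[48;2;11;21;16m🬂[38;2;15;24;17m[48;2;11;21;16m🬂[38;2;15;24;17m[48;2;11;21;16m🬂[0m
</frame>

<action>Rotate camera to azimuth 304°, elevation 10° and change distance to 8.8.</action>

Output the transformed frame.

<frame>
[38;2;46;42;27m[48;2;41;39;25m🬂[38;2;46;42;27m[48;2;41;39;25m🬂[38;2;46;42;27m[48;2;41;39;25m🬂[38;2;46;42;27m[48;2;41;39;25m🬂[38;2;46;42;27m[48;2;41;39;25m🬂[38;2;46;42;27m[48;2;41;39;25m🬂[38;2;46;42;27m[48;2;41;39;25m🬂[38;2;46;42;27m[48;2;41;39;25m🬂[38;2;46;42;27m[48;2;41;39;25m🬂[38;2;46;42;27m[48;2;41;39;25m🬂[0m
[38;2;38;37;24m[48;2;34;35;23m🬂[38;2;38;37;24m[48;2;34;35;23m🬂[38;2;38;37;24m[48;2;34;35;23m🬂[38;2;38;37;24m[48;2;34;35;23m🬂[38;2;38;37;24m[48;2;34;35;23m🬂[38;2;38;37;24m[48;2;34;35;23m🬂[38;2;38;37;24m[48;2;34;35;23m🬂[38;2;38;37;24m[48;2;34;35;23m🬂[38;2;38;37;24m[48;2;34;35;23m🬂[38;2;38;37;24m[48;2;34;35;23m🬂[0m
[38;2;29;32;21m[48;2;25;30;20m🬎[38;2;29;32;21m[48;2;25;30;20m🬎[38;2;29;32;21m[48;2;25;30;20m🬎[38;2;29;32;21m[48;2;25;30;20m🬎[38;2;141;70;165m[48;2;34;27;33m🬇[38;2;47;35;46m[48;2;114;57;132m🬡[38;2;38;19;44m[48;2;28;31;21m🬏[38;2;29;32;21m[48;2;25;30;20m🬎[38;2;29;32;21m[48;2;25;30;20m🬎[38;2;29;32;21m[48;2;25;30;20m🬎[0m
[38;2;21;27;19m[48;2;17;25;18m🬎[38;2;21;27;19m[48;2;17;25;18m🬎[38;2;21;27;19m[48;2;17;25;18m🬎[38;2;21;27;19m[48;2;17;25;18m🬎[38;2;21;27;19m[48;2;17;25;18m🬎[38;2;21;27;19m[48;2;17;25;18m🬎[38;2;21;27;19m[48;2;17;25;18m🬎[38;2;21;27;19m[48;2;17;25;18m🬎[38;2;21;27;19m[48;2;17;25;18m🬎[38;2;21;27;19m[48;2;17;25;18m🬎[0m
[38;2;15;24;17m[48;2;11;21;16m🬂[38;2;15;24;17m[48;2;11;21;16m🬂[38;2;15;24;17m[48;2;11;21;16m🬂[38;2;15;24;17m[48;2;11;21;16m🬂[38;2;15;24;17m[48;2;11;21;16m🬂[38;2;15;24;17m[48;2;11;21;16m🬂[38;2;15;24;17m[48;2;11;21;16m🬂[38;2;15;24;17m[48;2;11;21;16m🬂[38;2;15;24;17m[48;2;11;21;16m🬂[38;2;15;24;17m[48;2;11;21;16m🬂[0m
</frame>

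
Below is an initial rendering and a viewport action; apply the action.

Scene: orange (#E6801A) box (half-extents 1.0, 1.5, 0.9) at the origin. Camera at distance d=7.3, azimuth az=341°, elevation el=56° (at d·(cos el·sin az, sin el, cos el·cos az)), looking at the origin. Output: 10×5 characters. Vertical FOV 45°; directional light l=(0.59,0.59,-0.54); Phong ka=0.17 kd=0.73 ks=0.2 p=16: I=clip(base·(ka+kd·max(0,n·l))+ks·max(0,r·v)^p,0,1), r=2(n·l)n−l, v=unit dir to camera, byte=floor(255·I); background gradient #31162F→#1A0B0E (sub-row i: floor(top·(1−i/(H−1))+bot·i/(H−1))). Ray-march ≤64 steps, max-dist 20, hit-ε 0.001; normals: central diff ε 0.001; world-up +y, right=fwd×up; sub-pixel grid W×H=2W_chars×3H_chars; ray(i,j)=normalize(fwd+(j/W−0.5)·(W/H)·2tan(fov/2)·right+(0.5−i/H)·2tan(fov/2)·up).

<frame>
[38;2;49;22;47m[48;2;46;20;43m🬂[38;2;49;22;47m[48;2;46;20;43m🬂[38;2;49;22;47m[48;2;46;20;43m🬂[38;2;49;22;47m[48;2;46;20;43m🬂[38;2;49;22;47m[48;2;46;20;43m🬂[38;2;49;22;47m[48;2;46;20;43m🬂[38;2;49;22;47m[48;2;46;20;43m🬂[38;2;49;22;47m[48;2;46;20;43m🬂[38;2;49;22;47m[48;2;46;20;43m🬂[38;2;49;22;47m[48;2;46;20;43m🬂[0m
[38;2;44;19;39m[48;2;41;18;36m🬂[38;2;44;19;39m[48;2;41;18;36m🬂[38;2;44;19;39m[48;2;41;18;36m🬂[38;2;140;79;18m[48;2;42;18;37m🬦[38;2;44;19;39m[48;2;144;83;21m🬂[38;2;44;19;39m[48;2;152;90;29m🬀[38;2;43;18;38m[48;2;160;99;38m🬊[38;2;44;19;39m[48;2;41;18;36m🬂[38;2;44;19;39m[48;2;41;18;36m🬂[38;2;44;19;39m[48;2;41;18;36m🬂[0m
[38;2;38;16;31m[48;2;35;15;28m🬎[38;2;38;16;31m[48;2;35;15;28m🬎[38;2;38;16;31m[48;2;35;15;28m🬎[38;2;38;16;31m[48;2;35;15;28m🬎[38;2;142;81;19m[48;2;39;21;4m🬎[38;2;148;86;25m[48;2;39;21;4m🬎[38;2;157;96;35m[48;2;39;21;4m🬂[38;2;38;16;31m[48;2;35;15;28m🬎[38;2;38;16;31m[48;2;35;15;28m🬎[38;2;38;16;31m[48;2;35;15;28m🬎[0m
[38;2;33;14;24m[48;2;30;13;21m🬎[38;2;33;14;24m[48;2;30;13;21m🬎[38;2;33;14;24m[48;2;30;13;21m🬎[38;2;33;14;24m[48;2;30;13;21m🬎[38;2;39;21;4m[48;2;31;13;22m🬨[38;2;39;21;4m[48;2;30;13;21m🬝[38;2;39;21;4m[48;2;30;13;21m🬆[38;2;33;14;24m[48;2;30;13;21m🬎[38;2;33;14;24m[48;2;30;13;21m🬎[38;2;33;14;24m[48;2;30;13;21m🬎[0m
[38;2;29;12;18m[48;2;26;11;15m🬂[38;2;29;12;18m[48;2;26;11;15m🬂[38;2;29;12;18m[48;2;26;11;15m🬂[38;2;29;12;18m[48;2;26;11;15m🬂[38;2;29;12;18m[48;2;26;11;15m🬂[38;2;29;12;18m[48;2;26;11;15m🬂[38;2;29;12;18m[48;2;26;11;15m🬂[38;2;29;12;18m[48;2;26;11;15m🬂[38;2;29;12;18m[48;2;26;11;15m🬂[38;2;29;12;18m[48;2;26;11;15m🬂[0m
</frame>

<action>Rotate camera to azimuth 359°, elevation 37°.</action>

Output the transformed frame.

<frame>
[38;2;49;22;47m[48;2;46;20;43m🬂[38;2;49;22;47m[48;2;46;20;43m🬂[38;2;49;22;47m[48;2;46;20;43m🬂[38;2;49;22;47m[48;2;46;20;43m🬂[38;2;49;22;47m[48;2;46;20;43m🬂[38;2;49;22;47m[48;2;46;20;43m🬂[38;2;49;22;47m[48;2;46;20;43m🬂[38;2;49;22;47m[48;2;46;20;43m🬂[38;2;49;22;47m[48;2;46;20;43m🬂[38;2;49;22;47m[48;2;46;20;43m🬂[0m
[38;2;44;19;39m[48;2;41;18;36m🬂[38;2;44;19;39m[48;2;41;18;36m🬂[38;2;44;19;39m[48;2;41;18;36m🬂[38;2;42;18;37m[48;2;138;76;15m🬝[38;2;44;19;39m[48;2;138;77;15m🬂[38;2;44;19;39m[48;2;138;77;16m🬂[38;2;43;18;38m[48;2;140;79;18m🬊[38;2;44;19;39m[48;2;41;18;36m🬂[38;2;44;19;39m[48;2;41;18;36m🬂[38;2;44;19;39m[48;2;41;18;36m🬂[0m
[38;2;38;16;31m[48;2;35;15;28m🬎[38;2;38;16;31m[48;2;35;15;28m🬎[38;2;38;16;31m[48;2;35;15;28m🬎[38;2;36;15;29m[48;2;39;21;4m🬺[38;2;39;21;4m[48;2;39;21;4m [38;2;39;21;4m[48;2;39;21;4m [38;2;39;21;4m[48;2;35;15;28m🬝[38;2;38;16;31m[48;2;35;15;28m🬎[38;2;38;16;31m[48;2;35;15;28m🬎[38;2;38;16;31m[48;2;35;15;28m🬎[0m
[38;2;33;14;24m[48;2;30;13;21m🬎[38;2;33;14;24m[48;2;30;13;21m🬎[38;2;33;14;24m[48;2;30;13;21m🬎[38;2;33;14;24m[48;2;30;13;21m🬎[38;2;39;21;4m[48;2;39;21;4m [38;2;39;21;4m[48;2;39;21;4m [38;2;39;21;4m[48;2;32;13;23m▌[38;2;33;14;24m[48;2;30;13;21m🬎[38;2;33;14;24m[48;2;30;13;21m🬎[38;2;33;14;24m[48;2;30;13;21m🬎[0m
[38;2;29;12;18m[48;2;26;11;15m🬂[38;2;29;12;18m[48;2;26;11;15m🬂[38;2;29;12;18m[48;2;26;11;15m🬂[38;2;29;12;18m[48;2;26;11;15m🬂[38;2;29;12;18m[48;2;26;11;15m🬂[38;2;29;12;18m[48;2;26;11;15m🬂[38;2;29;12;18m[48;2;26;11;15m🬂[38;2;29;12;18m[48;2;26;11;15m🬂[38;2;29;12;18m[48;2;26;11;15m🬂[38;2;29;12;18m[48;2;26;11;15m🬂[0m
</frame>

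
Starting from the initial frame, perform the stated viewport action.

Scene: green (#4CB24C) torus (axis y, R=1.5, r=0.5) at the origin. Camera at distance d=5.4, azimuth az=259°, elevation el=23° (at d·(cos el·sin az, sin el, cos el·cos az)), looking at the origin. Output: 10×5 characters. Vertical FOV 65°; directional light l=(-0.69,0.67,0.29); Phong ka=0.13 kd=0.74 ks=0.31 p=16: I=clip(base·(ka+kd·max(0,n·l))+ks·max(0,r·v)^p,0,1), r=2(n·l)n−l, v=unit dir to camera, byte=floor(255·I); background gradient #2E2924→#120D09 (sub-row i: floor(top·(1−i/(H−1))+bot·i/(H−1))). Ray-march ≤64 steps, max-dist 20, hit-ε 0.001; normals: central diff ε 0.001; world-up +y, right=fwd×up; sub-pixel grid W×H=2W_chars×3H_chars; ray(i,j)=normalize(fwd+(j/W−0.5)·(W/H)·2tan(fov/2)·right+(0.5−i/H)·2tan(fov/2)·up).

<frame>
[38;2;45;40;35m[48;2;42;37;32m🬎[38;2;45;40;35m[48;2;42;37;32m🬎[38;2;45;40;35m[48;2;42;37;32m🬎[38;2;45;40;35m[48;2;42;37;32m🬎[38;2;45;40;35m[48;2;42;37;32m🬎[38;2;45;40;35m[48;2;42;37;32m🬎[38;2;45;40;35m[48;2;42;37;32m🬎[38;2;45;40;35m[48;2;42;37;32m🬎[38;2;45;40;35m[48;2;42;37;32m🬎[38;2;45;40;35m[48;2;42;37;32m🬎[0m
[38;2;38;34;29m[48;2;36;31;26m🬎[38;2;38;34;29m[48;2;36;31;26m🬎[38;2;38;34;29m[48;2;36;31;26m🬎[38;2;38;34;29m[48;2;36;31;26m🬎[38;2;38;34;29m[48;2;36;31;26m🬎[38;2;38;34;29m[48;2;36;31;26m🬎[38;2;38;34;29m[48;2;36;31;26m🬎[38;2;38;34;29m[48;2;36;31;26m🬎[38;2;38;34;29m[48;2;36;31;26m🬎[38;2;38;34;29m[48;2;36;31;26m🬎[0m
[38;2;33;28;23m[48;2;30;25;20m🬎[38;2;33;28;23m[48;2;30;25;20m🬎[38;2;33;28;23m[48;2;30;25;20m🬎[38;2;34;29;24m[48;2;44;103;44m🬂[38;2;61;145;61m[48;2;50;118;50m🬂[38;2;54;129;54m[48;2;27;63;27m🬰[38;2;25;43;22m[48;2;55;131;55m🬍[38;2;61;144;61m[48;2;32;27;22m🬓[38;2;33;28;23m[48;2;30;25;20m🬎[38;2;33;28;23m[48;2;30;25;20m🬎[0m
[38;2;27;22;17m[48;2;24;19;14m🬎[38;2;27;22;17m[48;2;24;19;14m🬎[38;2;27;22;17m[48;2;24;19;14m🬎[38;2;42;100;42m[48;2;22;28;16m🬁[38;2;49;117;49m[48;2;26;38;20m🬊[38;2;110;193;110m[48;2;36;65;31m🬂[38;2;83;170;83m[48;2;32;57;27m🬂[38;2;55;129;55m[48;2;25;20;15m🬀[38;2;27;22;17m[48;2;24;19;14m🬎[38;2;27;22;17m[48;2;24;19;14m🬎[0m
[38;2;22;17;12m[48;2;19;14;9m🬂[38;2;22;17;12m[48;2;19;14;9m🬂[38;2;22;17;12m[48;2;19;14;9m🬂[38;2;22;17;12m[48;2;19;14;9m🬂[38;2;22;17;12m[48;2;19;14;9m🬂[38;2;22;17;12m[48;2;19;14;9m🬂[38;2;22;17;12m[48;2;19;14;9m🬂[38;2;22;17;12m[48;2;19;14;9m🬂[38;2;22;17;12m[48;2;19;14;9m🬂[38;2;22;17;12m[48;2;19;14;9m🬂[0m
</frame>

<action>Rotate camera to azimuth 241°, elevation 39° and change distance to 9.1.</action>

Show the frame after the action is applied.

<frame>
[38;2;45;40;35m[48;2;42;37;32m🬎[38;2;45;40;35m[48;2;42;37;32m🬎[38;2;45;40;35m[48;2;42;37;32m🬎[38;2;45;40;35m[48;2;42;37;32m🬎[38;2;45;40;35m[48;2;42;37;32m🬎[38;2;45;40;35m[48;2;42;37;32m🬎[38;2;45;40;35m[48;2;42;37;32m🬎[38;2;45;40;35m[48;2;42;37;32m🬎[38;2;45;40;35m[48;2;42;37;32m🬎[38;2;45;40;35m[48;2;42;37;32m🬎[0m
[38;2;38;34;29m[48;2;36;31;26m🬎[38;2;38;34;29m[48;2;36;31;26m🬎[38;2;38;34;29m[48;2;36;31;26m🬎[38;2;38;34;29m[48;2;36;31;26m🬎[38;2;38;34;29m[48;2;36;31;26m🬎[38;2;38;34;29m[48;2;36;31;26m🬎[38;2;38;34;29m[48;2;36;31;26m🬎[38;2;38;34;29m[48;2;36;31;26m🬎[38;2;38;34;29m[48;2;36;31;26m🬎[38;2;38;34;29m[48;2;36;31;26m🬎[0m
[38;2;33;28;23m[48;2;30;25;20m🬎[38;2;33;28;23m[48;2;30;25;20m🬎[38;2;33;28;23m[48;2;30;25;20m🬎[38;2;33;28;23m[48;2;30;25;20m🬎[38;2;34;55;29m[48;2;45;107;45m🬂[38;2;48;113;48m[48;2;24;34;19m🬂[38;2;54;128;54m[48;2;32;27;22m🬓[38;2;33;28;23m[48;2;30;25;20m🬎[38;2;33;28;23m[48;2;30;25;20m🬎[38;2;33;28;23m[48;2;30;25;20m🬎[0m
[38;2;27;22;17m[48;2;24;19;14m🬎[38;2;27;22;17m[48;2;24;19;14m🬎[38;2;27;22;17m[48;2;24;19;14m🬎[38;2;27;22;17m[48;2;24;19;14m🬎[38;2;40;94;40m[48;2;25;20;15m🬁[38;2;58;134;58m[48;2;25;20;15m🬂[38;2;27;22;17m[48;2;24;19;14m🬎[38;2;27;22;17m[48;2;24;19;14m🬎[38;2;27;22;17m[48;2;24;19;14m🬎[38;2;27;22;17m[48;2;24;19;14m🬎[0m
[38;2;22;17;12m[48;2;19;14;9m🬂[38;2;22;17;12m[48;2;19;14;9m🬂[38;2;22;17;12m[48;2;19;14;9m🬂[38;2;22;17;12m[48;2;19;14;9m🬂[38;2;22;17;12m[48;2;19;14;9m🬂[38;2;22;17;12m[48;2;19;14;9m🬂[38;2;22;17;12m[48;2;19;14;9m🬂[38;2;22;17;12m[48;2;19;14;9m🬂[38;2;22;17;12m[48;2;19;14;9m🬂[38;2;22;17;12m[48;2;19;14;9m🬂[0m
</frame>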